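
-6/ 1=-6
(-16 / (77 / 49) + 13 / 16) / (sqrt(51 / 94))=-97 * sqrt(4794) / 528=-12.72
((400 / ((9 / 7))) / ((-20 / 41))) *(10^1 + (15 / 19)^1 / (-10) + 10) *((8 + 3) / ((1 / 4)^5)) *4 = -97888215040 / 171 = -572445701.99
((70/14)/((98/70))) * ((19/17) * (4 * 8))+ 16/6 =46552/357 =130.40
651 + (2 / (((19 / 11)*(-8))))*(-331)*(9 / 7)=712.60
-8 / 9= -0.89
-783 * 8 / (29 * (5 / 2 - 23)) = 432 / 41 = 10.54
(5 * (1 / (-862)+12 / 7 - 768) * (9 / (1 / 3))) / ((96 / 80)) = -86207.27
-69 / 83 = -0.83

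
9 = 9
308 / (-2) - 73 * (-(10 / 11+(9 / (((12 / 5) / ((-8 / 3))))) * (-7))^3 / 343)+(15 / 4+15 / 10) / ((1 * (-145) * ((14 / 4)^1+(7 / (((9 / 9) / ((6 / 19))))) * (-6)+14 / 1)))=230595146730679 / 3045075110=75727.24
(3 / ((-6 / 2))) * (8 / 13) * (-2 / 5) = 16 / 65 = 0.25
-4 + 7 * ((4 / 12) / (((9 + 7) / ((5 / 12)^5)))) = -47753869 / 11943936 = -4.00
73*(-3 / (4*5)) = -219 / 20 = -10.95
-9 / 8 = -1.12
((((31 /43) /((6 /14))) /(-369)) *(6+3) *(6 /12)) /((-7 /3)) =31 /3526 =0.01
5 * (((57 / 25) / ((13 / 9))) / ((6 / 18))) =1539 / 65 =23.68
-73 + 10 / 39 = -2837 / 39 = -72.74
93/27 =31/9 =3.44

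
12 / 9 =4 / 3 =1.33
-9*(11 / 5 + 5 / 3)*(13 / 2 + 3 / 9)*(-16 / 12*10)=9512 / 3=3170.67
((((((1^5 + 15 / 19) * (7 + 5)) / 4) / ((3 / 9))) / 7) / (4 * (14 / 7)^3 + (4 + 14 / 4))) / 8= 153 / 21014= 0.01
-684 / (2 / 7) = -2394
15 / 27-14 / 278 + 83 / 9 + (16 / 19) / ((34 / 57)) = 236897 / 21267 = 11.14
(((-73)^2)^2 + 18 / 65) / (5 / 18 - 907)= -33225942294 / 1060865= -31319.67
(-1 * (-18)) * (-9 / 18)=-9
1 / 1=1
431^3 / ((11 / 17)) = 123733713.36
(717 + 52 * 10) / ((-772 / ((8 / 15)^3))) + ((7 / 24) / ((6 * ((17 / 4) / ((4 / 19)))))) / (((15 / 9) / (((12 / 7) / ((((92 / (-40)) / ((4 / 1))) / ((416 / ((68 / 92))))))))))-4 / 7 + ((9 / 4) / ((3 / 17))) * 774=493991131591211 / 50073801750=9865.26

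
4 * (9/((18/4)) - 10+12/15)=-144/5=-28.80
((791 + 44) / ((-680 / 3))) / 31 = -501 / 4216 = -0.12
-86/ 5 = -17.20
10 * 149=1490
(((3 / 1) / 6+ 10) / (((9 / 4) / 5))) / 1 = 70 / 3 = 23.33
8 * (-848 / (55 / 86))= -583424 / 55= -10607.71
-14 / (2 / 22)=-154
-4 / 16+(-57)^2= 12995 / 4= 3248.75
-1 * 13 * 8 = -104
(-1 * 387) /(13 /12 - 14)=4644 /155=29.96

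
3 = 3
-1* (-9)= 9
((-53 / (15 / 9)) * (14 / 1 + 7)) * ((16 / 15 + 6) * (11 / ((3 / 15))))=-1297758 / 5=-259551.60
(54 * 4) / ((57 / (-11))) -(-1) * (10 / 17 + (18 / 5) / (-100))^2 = -14200840229 / 343187500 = -41.38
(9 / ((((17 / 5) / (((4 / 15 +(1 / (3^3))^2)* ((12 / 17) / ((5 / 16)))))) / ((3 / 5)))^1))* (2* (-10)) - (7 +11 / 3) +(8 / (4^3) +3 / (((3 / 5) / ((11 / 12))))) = -2620801 / 104040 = -25.19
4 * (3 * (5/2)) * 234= 7020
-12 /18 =-2 /3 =-0.67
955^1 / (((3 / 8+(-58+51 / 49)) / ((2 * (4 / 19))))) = -2994880 / 421439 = -7.11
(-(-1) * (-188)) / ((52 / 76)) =-3572 / 13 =-274.77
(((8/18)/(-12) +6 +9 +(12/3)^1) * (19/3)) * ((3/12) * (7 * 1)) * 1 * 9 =17024/9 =1891.56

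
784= 784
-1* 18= -18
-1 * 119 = -119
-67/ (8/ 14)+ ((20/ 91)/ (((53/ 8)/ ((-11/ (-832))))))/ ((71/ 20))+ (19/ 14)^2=-3596276435/ 31161403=-115.41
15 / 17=0.88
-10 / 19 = -0.53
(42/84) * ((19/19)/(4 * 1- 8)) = -1/8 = -0.12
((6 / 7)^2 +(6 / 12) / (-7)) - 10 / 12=-25 / 147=-0.17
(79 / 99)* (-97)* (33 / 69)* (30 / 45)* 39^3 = -33671222 / 23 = -1463966.17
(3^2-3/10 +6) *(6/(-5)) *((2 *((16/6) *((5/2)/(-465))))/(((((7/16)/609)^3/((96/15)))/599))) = 20266584955158528/3875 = 5230086440040.91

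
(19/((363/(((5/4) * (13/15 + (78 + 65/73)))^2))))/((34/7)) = 253605316237/2367738648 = 107.11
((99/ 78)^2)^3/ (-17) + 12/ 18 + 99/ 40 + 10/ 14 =1990624534991/ 551414660160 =3.61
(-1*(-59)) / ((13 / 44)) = 2596 / 13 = 199.69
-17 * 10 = -170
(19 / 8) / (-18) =-19 / 144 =-0.13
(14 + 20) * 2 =68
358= 358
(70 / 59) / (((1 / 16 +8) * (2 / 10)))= 5600 / 7611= 0.74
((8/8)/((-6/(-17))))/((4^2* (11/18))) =51/176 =0.29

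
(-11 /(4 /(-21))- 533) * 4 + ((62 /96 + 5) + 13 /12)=-90925 /48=-1894.27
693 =693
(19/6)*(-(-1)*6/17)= 19/17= 1.12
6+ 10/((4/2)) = 11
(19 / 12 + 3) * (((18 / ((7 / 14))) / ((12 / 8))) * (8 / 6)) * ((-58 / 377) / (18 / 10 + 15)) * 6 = -2200 / 273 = -8.06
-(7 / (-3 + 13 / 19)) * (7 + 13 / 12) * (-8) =-12901 / 66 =-195.47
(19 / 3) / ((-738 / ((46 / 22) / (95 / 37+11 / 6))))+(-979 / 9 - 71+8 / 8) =-708985012 / 3965643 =-178.78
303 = 303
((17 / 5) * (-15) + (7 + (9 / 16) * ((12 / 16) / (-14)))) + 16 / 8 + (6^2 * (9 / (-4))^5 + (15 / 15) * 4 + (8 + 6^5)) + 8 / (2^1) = 5674.03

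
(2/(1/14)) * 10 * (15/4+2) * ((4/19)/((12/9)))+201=8649/19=455.21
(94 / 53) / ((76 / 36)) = 846 / 1007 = 0.84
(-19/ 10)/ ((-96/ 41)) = 779/ 960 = 0.81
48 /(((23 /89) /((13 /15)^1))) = 18512 /115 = 160.97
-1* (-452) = 452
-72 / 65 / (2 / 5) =-36 / 13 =-2.77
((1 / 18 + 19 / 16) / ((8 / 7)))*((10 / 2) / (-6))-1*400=-2771065 / 6912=-400.91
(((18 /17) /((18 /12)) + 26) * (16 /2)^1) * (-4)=-14528 /17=-854.59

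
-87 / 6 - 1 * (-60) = 91 / 2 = 45.50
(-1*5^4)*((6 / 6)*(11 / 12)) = -6875 / 12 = -572.92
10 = 10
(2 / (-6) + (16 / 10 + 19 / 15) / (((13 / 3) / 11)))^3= 2482309864 / 7414875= 334.77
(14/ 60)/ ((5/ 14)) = 49/ 75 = 0.65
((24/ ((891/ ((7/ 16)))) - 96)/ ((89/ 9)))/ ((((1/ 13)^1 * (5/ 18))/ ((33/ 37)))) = -180297/ 445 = -405.16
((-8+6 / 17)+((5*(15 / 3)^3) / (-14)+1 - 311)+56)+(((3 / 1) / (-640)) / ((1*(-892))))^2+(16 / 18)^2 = -959693507215273249 / 3141388409241600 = -305.50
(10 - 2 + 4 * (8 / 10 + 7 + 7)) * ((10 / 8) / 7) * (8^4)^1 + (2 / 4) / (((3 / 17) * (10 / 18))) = 491571 / 10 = 49157.10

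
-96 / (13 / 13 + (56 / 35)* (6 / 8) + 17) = -5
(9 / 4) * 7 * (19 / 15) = 399 / 20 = 19.95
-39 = -39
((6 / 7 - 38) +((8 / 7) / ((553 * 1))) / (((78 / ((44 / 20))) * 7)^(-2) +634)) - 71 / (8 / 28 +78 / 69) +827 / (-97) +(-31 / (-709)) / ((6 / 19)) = -3919681101743276210729 / 40972504427757741972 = -95.67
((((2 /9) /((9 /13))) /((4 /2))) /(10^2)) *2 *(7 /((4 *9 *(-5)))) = -0.00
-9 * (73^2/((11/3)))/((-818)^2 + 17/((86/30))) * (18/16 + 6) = -352657233/2531987656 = -0.14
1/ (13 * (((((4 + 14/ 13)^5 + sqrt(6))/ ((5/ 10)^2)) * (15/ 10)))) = 993551963976/ 261389342293307447 - 10604499373 * sqrt(6)/ 9410016322559068092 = 0.00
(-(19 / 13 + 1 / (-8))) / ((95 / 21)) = -2919 / 9880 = -0.30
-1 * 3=-3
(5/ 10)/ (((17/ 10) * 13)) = 0.02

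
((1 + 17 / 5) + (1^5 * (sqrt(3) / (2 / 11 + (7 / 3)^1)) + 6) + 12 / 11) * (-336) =-212352 / 55 -11088 * sqrt(3) / 83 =-4092.33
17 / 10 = 1.70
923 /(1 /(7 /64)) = 6461 /64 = 100.95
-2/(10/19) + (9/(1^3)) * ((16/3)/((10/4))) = 77/5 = 15.40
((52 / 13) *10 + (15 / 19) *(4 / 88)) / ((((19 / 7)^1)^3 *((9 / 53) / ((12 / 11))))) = 608451130 / 47306523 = 12.86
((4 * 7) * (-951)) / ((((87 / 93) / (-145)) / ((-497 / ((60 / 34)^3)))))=-167966297429 / 450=-373258438.73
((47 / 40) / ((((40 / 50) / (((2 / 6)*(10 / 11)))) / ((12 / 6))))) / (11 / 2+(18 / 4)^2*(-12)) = -47 / 12540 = -0.00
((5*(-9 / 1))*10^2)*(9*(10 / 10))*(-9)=364500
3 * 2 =6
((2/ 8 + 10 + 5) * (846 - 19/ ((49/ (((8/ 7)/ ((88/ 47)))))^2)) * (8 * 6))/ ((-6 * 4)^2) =734636149343/ 683305392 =1075.12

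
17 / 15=1.13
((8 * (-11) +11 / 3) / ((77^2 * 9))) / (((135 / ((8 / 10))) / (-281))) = 25852 / 9823275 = 0.00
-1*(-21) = 21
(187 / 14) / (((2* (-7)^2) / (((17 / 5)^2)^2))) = 15618427 / 857500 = 18.21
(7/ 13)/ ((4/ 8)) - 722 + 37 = -683.92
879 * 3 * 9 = 23733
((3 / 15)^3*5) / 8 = 1 / 200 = 0.00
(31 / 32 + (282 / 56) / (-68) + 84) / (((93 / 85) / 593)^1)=958522235 / 20832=46012.01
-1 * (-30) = 30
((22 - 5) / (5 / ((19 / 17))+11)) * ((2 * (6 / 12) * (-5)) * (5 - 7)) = 1615 / 147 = 10.99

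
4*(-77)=-308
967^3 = 904231063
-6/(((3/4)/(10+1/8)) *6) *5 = -135/2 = -67.50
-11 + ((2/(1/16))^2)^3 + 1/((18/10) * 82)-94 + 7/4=1584842779837/1476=1073741720.76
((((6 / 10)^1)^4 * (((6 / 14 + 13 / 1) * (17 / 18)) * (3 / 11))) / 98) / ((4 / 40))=21573 / 471625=0.05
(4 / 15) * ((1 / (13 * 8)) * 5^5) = 625 / 78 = 8.01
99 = 99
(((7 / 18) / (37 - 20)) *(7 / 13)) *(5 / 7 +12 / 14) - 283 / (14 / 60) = -33772681 / 27846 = -1212.84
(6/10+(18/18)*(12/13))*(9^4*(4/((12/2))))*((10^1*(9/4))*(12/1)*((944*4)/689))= 88295733504/8957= 9857735.12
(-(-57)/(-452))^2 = 0.02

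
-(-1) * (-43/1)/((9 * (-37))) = 43/333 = 0.13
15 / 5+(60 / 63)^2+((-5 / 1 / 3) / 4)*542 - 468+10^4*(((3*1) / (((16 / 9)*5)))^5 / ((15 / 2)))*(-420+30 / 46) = -5215358738041 / 1661829120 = -3138.32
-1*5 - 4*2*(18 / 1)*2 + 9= -284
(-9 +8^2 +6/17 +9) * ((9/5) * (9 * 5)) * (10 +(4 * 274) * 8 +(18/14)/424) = 45756115.34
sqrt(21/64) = sqrt(21)/8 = 0.57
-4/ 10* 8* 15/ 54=-8/ 9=-0.89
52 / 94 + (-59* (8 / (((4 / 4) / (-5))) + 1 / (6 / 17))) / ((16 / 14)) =4329901 / 2256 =1919.28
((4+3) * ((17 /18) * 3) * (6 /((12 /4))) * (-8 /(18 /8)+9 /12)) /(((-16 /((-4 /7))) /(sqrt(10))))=-12.57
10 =10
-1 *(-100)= 100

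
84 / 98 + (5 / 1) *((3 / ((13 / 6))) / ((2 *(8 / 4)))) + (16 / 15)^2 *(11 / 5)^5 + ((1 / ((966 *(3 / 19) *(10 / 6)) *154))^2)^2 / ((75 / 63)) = 1450216337527165394787526097 / 23686750032025740660000000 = 61.22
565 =565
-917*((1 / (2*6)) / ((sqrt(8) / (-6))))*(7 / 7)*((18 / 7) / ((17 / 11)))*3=38907*sqrt(2) / 68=809.16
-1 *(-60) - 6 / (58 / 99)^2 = 42.52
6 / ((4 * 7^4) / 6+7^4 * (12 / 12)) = 18 / 12005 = 0.00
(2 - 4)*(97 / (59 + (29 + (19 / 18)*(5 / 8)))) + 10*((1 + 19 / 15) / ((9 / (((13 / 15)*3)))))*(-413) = -4664900924 / 1723545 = -2706.57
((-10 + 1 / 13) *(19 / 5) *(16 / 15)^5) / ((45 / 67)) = -57398001664 / 740390625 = -77.52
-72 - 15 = -87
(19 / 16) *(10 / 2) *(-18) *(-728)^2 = -56642040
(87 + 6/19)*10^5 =8731578.95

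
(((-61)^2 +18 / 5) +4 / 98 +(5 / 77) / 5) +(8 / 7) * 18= 10093382 / 2695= 3745.23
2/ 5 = 0.40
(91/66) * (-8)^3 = -23296/33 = -705.94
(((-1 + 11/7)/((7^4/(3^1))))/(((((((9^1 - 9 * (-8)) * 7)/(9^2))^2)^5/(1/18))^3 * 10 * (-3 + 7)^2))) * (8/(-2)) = -1/7364235377644523355912030648331920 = -0.00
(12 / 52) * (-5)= -15 / 13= -1.15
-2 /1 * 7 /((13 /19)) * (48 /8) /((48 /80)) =-204.62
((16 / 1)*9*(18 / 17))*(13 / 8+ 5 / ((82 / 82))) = 17172 / 17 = 1010.12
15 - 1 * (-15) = 30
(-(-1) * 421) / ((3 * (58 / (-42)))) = -2947 / 29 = -101.62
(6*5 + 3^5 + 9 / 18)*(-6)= -1641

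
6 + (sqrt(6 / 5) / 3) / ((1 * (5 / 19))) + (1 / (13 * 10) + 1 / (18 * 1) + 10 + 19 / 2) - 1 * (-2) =19 * sqrt(30) / 75 + 32249 / 1170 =28.95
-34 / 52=-17 / 26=-0.65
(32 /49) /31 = 32 /1519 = 0.02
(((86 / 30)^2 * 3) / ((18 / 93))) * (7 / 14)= 57319 / 900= 63.69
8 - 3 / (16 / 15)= 5.19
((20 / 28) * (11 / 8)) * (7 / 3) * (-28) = -385 / 6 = -64.17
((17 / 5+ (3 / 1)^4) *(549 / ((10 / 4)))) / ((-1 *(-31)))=463356 / 775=597.88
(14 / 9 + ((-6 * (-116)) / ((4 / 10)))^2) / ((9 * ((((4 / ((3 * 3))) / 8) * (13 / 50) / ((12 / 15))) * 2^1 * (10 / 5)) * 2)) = 2328924.27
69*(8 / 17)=552 / 17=32.47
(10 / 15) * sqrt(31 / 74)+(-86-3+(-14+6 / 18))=-308 / 3+sqrt(2294) / 111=-102.24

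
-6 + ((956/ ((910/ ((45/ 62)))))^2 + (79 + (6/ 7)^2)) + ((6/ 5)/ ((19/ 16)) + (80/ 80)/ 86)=4898281532451/ 65017194970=75.34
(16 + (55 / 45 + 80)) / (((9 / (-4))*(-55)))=700 / 891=0.79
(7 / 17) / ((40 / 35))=49 / 136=0.36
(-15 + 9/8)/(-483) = 37/1288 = 0.03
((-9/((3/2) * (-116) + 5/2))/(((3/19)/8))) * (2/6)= 304/343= 0.89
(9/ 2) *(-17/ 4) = -153/ 8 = -19.12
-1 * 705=-705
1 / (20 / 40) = 2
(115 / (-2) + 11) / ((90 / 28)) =-217 / 15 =-14.47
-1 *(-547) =547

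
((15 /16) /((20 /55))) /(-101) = -165 /6464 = -0.03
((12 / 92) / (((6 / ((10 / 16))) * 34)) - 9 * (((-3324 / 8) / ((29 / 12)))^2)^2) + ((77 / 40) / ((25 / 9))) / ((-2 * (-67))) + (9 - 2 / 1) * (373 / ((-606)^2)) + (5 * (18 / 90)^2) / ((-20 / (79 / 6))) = -53511658890294411695494817651 / 6804383770143252000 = -7864291712.22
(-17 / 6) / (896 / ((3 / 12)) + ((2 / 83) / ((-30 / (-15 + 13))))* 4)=-7055 / 8924176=-0.00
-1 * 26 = -26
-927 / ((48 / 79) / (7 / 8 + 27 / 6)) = -1049673 / 128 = -8200.57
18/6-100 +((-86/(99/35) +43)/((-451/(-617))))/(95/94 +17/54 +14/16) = -9882024491/110823779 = -89.17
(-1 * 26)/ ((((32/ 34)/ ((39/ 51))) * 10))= -169/ 80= -2.11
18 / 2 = 9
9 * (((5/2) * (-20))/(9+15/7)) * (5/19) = -10.63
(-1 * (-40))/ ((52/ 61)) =46.92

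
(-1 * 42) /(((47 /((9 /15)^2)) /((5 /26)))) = -189 /3055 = -0.06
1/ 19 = 0.05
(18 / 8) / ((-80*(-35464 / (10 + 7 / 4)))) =0.00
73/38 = 1.92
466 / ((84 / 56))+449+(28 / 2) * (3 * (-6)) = 1523 / 3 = 507.67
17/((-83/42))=-714/83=-8.60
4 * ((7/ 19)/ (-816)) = -7/ 3876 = -0.00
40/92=10/23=0.43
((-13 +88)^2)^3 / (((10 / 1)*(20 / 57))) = 405791015625 / 8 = 50723876953.12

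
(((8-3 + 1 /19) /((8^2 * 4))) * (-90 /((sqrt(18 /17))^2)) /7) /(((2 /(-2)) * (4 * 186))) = 85 /263872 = 0.00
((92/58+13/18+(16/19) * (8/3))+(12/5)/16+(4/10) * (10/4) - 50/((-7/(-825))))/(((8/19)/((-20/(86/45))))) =146323.14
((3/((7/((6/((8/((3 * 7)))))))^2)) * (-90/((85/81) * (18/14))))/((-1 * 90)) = 11.26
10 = 10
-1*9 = -9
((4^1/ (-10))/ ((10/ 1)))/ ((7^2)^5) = -1/ 7061881225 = -0.00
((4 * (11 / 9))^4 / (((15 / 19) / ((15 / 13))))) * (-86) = -6124388864 / 85293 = -71804.12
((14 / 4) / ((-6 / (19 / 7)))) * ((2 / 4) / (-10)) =19 / 240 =0.08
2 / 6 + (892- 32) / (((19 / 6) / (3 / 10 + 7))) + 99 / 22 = 226559 / 114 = 1987.36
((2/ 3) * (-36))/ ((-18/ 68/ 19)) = 5168/ 3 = 1722.67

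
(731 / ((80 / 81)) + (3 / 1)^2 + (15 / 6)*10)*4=61931 / 20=3096.55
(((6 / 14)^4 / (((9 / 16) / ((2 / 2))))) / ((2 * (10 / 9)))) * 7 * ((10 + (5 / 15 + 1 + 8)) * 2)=12528 / 1715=7.30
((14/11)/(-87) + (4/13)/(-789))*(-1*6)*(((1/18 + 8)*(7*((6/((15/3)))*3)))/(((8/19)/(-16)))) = -26143544/37609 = -695.14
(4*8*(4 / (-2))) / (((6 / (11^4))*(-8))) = 58564 / 3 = 19521.33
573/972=191/324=0.59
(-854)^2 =729316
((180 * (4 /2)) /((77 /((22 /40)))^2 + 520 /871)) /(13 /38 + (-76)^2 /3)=68742 /7207290937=0.00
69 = 69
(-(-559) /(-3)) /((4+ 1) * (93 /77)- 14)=23.41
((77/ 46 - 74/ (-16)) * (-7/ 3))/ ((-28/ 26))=15067/ 1104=13.65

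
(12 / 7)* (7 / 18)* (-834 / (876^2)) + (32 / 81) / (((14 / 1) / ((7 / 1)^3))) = 9.68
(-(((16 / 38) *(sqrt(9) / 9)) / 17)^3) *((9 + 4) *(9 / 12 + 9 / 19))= -51584 / 5762403657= -0.00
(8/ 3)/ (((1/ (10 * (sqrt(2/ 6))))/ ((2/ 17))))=160 * sqrt(3)/ 153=1.81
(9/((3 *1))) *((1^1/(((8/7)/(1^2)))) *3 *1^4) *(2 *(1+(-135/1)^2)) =574119/2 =287059.50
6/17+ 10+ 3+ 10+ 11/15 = 6142/255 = 24.09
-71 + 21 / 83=-5872 / 83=-70.75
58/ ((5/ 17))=986/ 5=197.20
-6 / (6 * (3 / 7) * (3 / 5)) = -35 / 9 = -3.89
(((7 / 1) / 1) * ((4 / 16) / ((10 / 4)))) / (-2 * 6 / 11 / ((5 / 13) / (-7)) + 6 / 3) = 77 / 2404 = 0.03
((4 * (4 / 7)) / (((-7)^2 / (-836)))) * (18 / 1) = -240768 / 343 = -701.95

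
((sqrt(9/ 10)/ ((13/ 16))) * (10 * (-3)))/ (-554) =72 * sqrt(10)/ 3601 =0.06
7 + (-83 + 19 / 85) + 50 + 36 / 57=-40609 / 1615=-25.14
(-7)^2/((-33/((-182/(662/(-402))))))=-597506/3641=-164.10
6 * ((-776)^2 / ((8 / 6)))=2709792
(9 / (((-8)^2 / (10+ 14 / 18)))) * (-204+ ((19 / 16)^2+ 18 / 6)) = -4956215 / 16384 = -302.50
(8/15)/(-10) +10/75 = 2/25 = 0.08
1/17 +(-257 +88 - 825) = -16897/17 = -993.94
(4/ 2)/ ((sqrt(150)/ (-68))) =-68*sqrt(6)/ 15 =-11.10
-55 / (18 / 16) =-48.89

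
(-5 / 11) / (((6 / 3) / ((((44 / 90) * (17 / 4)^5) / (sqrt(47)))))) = -1419857 * sqrt(47) / 433152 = -22.47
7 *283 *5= 9905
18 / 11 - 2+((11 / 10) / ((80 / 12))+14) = 30363 / 2200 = 13.80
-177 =-177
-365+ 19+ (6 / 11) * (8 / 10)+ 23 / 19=-359849 / 1045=-344.35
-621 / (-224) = 621 / 224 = 2.77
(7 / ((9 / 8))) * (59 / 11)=3304 / 99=33.37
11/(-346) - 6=-6.03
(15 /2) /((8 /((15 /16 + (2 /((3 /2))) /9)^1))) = 2345 /2304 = 1.02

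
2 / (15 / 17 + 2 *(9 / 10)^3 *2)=8500 / 16143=0.53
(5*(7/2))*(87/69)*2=1015/23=44.13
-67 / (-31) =67 / 31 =2.16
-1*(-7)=7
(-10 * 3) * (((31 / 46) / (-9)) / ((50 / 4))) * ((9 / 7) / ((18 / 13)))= 403 / 2415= 0.17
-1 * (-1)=1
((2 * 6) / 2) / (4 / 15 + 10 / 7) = 315 / 89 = 3.54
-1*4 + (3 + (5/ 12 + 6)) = 65/ 12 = 5.42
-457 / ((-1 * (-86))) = -5.31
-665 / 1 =-665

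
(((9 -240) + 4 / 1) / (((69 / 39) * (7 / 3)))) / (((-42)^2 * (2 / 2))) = -0.03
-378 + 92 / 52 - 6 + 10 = -4839 / 13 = -372.23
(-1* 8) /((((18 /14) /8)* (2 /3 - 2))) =112 /3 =37.33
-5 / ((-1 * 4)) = 1.25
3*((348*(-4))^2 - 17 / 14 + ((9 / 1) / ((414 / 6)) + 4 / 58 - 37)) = 54280654347 / 9338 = 5812877.96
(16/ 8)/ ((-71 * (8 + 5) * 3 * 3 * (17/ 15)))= -10/ 47073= -0.00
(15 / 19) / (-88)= -15 / 1672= -0.01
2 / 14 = 0.14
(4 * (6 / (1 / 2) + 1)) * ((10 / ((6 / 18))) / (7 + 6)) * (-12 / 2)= -720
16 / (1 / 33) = 528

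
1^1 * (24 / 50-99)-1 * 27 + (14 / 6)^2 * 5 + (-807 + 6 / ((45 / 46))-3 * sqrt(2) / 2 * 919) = -2757 * sqrt(2) / 2-202312 / 225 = -2848.66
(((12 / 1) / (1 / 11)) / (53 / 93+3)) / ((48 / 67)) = 68541 / 1328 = 51.61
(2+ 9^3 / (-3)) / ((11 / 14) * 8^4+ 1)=-1687 / 22535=-0.07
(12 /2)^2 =36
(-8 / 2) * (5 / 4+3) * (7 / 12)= -119 / 12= -9.92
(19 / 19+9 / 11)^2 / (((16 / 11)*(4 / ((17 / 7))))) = 425 / 308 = 1.38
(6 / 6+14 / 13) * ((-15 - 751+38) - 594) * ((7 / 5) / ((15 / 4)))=-333144 / 325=-1025.06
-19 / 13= -1.46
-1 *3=-3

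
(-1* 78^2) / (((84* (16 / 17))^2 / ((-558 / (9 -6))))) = 4542213 / 25088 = 181.05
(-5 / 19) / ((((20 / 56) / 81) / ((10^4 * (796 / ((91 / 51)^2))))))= -3354041520000 / 22477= -149221049.07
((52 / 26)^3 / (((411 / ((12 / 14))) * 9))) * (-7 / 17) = -16 / 20961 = -0.00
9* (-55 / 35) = -99 / 7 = -14.14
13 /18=0.72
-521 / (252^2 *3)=-521 / 190512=-0.00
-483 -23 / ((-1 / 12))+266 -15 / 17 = 988 / 17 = 58.12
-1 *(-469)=469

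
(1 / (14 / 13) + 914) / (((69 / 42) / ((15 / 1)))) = 192135 / 23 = 8353.70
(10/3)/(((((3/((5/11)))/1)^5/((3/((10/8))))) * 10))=2500/39135393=0.00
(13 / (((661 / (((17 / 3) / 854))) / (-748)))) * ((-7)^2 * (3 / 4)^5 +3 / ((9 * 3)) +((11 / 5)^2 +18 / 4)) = -200709162797 / 97544563200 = -2.06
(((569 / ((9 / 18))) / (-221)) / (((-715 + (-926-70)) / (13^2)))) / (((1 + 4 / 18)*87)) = 44382 / 9278753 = 0.00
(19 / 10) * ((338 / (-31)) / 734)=-3211 / 113770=-0.03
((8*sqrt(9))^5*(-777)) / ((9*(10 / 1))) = -343719936 / 5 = -68743987.20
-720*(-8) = 5760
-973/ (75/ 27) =-8757/ 25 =-350.28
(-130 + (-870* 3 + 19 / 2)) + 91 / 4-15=-10891 / 4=-2722.75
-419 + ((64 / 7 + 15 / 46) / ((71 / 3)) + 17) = -9181377 / 22862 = -401.60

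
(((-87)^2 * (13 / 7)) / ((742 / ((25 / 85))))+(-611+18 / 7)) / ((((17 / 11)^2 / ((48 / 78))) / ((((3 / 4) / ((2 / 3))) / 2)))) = -57968603649 / 663471172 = -87.37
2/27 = 0.07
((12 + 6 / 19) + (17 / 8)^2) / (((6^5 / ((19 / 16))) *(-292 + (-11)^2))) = -20467 / 1361608704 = -0.00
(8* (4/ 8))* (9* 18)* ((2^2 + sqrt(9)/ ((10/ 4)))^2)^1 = 438048/ 25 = 17521.92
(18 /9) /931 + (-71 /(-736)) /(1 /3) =199775 /685216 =0.29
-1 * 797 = -797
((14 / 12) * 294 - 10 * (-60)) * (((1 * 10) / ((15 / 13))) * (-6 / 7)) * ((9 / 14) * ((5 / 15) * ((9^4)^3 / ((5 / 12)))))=-249285865515881688 / 245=-1017493328636251.79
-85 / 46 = -1.85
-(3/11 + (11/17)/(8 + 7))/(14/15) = -443/1309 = -0.34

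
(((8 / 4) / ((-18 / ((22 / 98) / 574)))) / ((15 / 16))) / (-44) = 2 / 1898505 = 0.00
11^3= 1331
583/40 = 14.58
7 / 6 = 1.17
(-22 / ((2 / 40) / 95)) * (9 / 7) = -376200 / 7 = -53742.86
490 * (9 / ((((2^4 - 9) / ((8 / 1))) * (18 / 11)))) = 3080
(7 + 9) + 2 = 18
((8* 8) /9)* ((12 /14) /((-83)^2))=128 /144669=0.00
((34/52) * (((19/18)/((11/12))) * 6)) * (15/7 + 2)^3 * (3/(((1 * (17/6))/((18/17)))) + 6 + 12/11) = 24194570892/9172163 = 2637.83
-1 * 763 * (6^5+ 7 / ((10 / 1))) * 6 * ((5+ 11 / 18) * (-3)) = 599295832.10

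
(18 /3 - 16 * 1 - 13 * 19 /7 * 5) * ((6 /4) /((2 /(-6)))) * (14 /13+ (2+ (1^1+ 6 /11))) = 7763445 /2002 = 3877.84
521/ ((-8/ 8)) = -521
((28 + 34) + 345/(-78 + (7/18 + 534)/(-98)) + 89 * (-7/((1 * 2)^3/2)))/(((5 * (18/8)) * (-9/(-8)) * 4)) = -7685126/3974697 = -1.93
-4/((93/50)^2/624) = -721.47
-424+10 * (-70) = -1124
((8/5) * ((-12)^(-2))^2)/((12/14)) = 7/77760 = 0.00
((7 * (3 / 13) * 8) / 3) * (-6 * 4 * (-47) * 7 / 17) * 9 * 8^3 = 2037547008 / 221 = 9219669.72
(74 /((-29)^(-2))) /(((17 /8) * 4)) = 124468 /17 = 7321.65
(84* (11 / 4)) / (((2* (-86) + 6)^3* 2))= -0.00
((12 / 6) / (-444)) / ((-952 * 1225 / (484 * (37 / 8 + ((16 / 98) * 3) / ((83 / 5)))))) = 18324119 / 2105863317600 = 0.00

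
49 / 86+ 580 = 49929 / 86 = 580.57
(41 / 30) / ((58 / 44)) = 451 / 435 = 1.04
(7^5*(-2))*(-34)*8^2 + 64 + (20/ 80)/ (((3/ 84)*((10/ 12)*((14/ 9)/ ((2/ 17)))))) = 6217250934/ 85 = 73144128.64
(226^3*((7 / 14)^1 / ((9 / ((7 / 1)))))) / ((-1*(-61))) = 40401116 / 549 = 73590.38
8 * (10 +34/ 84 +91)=17036/ 21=811.24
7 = 7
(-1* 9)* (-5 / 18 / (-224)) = -5 / 448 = -0.01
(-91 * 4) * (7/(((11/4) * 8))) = -1274/11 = -115.82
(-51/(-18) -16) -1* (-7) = -37/6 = -6.17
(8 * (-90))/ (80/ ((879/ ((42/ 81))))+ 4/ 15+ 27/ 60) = -341755200/ 362573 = -942.58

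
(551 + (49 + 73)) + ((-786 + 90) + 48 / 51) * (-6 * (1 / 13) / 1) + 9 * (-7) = 205706 / 221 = 930.80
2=2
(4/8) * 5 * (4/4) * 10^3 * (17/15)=8500/3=2833.33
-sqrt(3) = -1.73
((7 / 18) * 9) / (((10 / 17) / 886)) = 52717 / 10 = 5271.70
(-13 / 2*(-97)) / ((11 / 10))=573.18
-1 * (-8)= 8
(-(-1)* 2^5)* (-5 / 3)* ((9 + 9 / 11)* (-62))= 357120 / 11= 32465.45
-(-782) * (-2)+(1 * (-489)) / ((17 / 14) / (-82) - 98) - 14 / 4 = -117210197 / 75014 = -1562.51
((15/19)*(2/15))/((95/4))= 8/1805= 0.00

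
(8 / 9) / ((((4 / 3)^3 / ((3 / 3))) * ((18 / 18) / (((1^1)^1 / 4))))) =3 / 32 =0.09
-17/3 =-5.67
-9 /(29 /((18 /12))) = -0.47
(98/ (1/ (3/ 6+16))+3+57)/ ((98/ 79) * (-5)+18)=132483/ 932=142.15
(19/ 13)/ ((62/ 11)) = 209/ 806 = 0.26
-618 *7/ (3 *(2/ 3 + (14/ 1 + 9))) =-4326/ 71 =-60.93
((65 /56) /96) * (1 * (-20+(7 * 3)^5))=265465265 /5376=49379.70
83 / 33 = 2.52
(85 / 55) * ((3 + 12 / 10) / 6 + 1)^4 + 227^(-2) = 73163921353 / 5668190000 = 12.91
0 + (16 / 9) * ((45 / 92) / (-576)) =-5 / 3312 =-0.00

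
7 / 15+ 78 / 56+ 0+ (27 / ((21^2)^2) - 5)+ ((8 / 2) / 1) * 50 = 9453201 / 48020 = 196.86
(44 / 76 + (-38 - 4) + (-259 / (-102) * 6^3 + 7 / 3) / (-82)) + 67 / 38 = -1842433 / 39729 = -46.38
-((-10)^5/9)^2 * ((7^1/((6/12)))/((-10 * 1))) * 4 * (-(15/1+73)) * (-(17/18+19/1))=884576000000000/729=1213410150891.63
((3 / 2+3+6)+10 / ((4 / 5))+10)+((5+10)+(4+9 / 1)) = 61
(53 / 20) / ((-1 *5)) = -53 / 100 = -0.53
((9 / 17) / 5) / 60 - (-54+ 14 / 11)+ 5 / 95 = 18753327 / 355300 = 52.78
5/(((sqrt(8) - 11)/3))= -165/113 - 30 * sqrt(2)/113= -1.84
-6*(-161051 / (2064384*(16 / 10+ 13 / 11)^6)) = 4457994853296875 / 4413547641987219456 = 0.00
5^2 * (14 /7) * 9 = 450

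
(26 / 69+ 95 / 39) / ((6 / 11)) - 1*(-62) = 120479 / 1794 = 67.16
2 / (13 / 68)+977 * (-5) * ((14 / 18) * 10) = -4444126 / 117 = -37983.98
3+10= 13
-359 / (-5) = 359 / 5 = 71.80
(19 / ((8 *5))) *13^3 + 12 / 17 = 710111 / 680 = 1044.28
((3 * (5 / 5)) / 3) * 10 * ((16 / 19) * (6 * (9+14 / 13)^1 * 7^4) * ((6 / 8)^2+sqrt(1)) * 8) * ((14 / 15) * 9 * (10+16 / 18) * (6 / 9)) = 690458451200 / 741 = 931792781.65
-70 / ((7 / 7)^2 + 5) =-35 / 3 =-11.67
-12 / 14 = -6 / 7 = -0.86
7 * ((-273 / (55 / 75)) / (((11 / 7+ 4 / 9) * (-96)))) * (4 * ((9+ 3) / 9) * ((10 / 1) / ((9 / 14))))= 1560650 / 1397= 1117.14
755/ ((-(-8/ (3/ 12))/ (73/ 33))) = 52.19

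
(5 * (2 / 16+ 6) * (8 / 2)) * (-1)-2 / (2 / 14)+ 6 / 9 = -815 / 6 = -135.83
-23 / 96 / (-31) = 23 / 2976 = 0.01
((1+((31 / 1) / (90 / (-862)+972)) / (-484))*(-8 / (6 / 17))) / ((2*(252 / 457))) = -1574993420243 / 76636214424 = -20.55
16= 16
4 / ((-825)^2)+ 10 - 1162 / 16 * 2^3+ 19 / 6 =-567.83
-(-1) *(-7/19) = -7/19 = -0.37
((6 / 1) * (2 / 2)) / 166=3 / 83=0.04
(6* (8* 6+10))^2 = 121104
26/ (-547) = -26/ 547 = -0.05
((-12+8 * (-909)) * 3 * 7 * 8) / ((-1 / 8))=9789696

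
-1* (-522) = 522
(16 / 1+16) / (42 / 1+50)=0.35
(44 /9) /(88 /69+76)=253 /3999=0.06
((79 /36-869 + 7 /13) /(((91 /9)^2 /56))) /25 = -7297434 /384475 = -18.98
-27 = -27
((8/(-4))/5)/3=-2/15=-0.13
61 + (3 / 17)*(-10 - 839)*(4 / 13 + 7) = -228484 / 221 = -1033.86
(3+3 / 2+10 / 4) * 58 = 406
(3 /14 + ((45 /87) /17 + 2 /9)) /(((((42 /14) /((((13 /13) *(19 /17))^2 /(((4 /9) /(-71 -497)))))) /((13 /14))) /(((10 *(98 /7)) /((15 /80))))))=-1546328482400 /8976051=-172272.69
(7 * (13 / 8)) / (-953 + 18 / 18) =-13 / 1088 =-0.01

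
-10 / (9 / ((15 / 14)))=-25 / 21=-1.19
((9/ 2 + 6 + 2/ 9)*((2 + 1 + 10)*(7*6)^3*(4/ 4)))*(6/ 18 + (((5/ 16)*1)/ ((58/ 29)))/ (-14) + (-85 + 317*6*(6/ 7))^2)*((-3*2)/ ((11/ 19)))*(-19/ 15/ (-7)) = -20348050646943331/ 440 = -46245569652143.93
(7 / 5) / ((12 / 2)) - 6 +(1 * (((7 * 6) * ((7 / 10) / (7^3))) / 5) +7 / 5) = -4567 / 1050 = -4.35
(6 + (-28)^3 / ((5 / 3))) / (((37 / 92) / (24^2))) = -3488251392 / 185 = -18855412.93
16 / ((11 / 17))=272 / 11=24.73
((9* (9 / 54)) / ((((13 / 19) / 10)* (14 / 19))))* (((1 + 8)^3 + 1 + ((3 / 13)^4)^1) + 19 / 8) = 906143647005 / 41584816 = 21790.25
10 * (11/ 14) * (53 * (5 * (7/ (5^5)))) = 583/ 125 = 4.66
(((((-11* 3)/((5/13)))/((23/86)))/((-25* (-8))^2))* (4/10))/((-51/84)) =129129/24437500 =0.01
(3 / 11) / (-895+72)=-3 / 9053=-0.00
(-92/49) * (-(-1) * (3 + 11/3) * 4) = -50.07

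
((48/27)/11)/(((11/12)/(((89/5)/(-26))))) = -2848/23595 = -0.12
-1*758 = -758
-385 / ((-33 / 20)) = 700 / 3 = 233.33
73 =73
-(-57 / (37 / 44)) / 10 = 1254 / 185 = 6.78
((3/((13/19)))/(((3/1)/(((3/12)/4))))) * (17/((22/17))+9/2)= 1843/1144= 1.61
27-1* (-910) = 937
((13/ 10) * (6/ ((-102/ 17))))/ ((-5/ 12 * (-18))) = -13/ 75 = -0.17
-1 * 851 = -851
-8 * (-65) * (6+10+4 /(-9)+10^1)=119600 /9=13288.89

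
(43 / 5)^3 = 79507 / 125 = 636.06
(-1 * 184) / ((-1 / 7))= 1288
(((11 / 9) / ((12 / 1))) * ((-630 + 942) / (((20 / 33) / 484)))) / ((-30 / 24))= -1522664 / 75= -20302.19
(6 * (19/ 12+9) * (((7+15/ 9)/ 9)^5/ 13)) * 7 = 406251664/ 14348907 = 28.31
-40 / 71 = -0.56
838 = 838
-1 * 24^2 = -576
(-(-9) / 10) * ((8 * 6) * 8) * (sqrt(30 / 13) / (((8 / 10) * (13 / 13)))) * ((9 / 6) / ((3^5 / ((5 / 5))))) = 8 * sqrt(390) / 39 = 4.05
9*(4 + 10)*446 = 56196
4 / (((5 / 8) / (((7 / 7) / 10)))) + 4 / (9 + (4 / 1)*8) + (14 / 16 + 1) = 21423 / 8200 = 2.61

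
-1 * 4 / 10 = -2 / 5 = -0.40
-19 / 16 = -1.19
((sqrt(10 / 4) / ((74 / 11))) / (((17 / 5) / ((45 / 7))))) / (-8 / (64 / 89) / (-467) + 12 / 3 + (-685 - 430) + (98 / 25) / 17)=-5253750 * sqrt(10) / 41525748943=-0.00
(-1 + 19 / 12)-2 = -17 / 12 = -1.42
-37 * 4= -148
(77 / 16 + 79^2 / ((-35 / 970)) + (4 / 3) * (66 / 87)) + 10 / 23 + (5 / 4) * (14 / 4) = -38761116907 / 224112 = -172954.22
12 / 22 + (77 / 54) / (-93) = 0.53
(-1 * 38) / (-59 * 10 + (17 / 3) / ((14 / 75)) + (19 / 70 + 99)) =1330 / 16113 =0.08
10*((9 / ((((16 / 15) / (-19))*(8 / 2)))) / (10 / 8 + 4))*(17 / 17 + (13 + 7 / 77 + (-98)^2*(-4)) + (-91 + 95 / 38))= 3620022975 / 1232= 2938330.34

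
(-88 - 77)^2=27225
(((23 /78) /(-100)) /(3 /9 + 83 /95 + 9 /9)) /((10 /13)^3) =-73853 /25160000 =-0.00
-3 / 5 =-0.60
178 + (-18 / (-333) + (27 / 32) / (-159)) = 11172915 / 62752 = 178.05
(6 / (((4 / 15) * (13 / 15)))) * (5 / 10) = 675 / 52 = 12.98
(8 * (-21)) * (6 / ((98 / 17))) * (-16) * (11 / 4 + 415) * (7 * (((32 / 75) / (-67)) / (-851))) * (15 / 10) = 130899456 / 1425425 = 91.83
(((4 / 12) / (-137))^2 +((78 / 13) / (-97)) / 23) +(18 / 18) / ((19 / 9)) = 3372550154 / 7160392269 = 0.47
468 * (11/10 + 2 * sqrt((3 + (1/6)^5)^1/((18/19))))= 2574/5 + 13 * sqrt(1329753)/9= 2180.46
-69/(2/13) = -897/2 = -448.50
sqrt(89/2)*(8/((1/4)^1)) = 213.47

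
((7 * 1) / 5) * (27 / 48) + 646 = 51743 / 80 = 646.79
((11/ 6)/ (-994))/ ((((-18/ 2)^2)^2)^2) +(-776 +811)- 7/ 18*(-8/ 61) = 548918642592517/ 15660569286684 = 35.05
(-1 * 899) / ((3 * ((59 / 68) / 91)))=-5563012 / 177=-31429.45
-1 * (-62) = 62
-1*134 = -134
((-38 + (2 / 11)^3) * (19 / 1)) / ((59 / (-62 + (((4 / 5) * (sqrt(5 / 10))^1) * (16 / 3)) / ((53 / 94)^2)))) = 59571460 / 78529- 54335320832 * sqrt(2) / 661763883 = 642.48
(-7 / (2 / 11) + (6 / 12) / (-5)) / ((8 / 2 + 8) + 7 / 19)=-3.12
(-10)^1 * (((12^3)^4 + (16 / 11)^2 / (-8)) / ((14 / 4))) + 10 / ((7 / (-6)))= -21576963084786140 / 847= -25474572709310.67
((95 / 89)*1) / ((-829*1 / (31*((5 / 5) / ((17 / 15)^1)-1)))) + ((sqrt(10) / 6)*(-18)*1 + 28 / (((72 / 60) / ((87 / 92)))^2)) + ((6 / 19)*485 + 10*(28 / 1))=441.06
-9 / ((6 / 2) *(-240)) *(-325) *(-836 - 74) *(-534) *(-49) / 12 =128976575 / 16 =8061035.94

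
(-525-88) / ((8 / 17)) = -10421 / 8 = -1302.62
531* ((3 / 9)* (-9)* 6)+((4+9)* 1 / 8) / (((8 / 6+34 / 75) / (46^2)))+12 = -2042553 / 268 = -7621.47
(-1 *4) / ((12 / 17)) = -17 / 3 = -5.67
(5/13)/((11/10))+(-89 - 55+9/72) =-164193/1144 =-143.53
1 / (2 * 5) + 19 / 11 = 201 / 110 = 1.83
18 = 18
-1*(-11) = 11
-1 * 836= -836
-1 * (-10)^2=-100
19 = 19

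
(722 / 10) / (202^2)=361 / 204020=0.00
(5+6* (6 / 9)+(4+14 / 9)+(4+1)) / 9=176 / 81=2.17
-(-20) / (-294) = -10 / 147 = -0.07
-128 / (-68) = 32 / 17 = 1.88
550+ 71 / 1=621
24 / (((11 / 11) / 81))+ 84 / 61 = 118668 / 61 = 1945.38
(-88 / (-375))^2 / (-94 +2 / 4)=-1408 / 2390625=-0.00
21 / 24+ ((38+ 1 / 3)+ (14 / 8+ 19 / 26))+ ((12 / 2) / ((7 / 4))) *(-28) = -16945 / 312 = -54.31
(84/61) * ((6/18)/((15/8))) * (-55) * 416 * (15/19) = -5125120/1159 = -4422.02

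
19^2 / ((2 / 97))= 35017 / 2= 17508.50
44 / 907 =0.05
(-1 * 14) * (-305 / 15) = 854 / 3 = 284.67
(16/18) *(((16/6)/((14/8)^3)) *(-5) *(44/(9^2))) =-901120/750141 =-1.20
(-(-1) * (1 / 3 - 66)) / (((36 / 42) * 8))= -1379 / 144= -9.58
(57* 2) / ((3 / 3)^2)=114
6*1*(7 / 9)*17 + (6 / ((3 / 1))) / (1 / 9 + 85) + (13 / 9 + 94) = 602540 / 3447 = 174.80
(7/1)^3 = 343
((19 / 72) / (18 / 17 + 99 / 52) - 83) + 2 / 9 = -3898111 / 47142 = -82.69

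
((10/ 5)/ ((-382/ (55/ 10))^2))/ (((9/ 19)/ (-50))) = -57475/ 1313316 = -0.04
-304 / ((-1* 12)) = 76 / 3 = 25.33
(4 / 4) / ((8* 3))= 0.04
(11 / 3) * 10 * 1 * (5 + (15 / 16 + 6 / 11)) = 237.71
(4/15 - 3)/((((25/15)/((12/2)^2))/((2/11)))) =-2952/275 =-10.73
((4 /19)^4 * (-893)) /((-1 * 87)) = 12032 /596733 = 0.02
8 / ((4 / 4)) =8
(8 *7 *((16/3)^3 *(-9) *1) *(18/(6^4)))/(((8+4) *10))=-3584/405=-8.85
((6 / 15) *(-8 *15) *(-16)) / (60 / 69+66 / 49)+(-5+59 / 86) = 36754669 / 107414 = 342.18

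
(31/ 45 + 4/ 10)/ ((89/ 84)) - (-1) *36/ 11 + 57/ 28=2605301/ 411180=6.34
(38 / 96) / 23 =0.02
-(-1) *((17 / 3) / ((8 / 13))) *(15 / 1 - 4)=101.29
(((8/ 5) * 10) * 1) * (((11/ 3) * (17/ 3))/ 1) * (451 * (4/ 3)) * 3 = 599729.78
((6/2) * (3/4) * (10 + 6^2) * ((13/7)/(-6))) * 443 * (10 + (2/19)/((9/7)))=-143080.12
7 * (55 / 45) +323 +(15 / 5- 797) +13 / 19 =-78961 / 171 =-461.76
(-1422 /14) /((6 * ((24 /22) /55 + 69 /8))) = -191180 /97629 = -1.96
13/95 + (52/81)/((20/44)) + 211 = 1635566/7695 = 212.55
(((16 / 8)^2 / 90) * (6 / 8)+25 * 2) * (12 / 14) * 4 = 6004 / 35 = 171.54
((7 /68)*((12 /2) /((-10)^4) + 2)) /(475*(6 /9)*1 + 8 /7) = 1470441 /2269160000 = 0.00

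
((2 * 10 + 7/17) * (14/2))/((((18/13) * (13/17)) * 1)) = 2429/18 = 134.94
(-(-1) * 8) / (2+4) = 4 / 3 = 1.33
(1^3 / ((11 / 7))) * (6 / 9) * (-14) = -196 / 33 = -5.94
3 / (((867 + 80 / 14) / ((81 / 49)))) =243 / 42763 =0.01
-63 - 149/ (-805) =-50566/ 805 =-62.81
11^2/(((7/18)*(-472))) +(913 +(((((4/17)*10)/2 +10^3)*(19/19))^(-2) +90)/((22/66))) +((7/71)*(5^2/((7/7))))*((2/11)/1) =110516584313042151/93437282061200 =1182.79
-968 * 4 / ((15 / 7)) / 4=-6776 / 15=-451.73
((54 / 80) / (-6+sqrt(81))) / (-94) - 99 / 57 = -124251 / 71440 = -1.74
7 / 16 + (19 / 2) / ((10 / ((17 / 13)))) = 1.68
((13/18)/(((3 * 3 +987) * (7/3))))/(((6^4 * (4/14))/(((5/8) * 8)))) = 65/15489792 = 0.00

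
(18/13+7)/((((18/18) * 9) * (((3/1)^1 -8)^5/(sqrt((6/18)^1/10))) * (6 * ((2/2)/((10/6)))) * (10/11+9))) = -11 * sqrt(30)/39487500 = -0.00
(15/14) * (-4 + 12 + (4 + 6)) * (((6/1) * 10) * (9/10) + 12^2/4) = 12150/7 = 1735.71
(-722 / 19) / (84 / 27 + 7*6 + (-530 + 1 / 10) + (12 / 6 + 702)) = -3420 / 19729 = -0.17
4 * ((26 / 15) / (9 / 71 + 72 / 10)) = 7384 / 7803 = 0.95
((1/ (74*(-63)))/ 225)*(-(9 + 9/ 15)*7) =8/ 124875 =0.00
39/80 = 0.49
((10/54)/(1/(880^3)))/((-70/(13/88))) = -50336000/189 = -266328.04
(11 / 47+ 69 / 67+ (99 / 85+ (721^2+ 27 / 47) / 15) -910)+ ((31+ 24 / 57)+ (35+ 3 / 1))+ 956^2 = 14459792048956 / 15256905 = 947753.95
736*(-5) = -3680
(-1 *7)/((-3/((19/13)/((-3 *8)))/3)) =-133/312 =-0.43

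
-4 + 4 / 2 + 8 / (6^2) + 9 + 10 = 155 / 9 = 17.22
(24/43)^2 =576/1849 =0.31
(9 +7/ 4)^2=115.56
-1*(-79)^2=-6241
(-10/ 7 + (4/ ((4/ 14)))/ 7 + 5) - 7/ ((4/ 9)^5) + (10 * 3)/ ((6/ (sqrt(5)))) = -2853465/ 7168 + 5 * sqrt(5) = -386.90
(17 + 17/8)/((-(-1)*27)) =17/24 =0.71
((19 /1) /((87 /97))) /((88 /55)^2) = 46075 /5568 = 8.27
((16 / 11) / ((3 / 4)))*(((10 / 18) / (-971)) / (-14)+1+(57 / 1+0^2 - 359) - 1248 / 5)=-10778192416 / 10093545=-1067.83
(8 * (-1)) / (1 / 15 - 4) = 120 / 59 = 2.03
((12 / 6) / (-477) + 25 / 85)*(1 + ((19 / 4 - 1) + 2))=7053 / 3604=1.96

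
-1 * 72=-72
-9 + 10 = 1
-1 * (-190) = 190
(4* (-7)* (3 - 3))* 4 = 0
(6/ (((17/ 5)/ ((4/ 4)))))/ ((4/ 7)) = 105/ 34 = 3.09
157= 157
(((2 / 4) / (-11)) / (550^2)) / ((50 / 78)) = -0.00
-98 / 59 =-1.66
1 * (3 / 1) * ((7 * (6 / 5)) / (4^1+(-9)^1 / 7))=882 / 95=9.28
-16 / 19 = -0.84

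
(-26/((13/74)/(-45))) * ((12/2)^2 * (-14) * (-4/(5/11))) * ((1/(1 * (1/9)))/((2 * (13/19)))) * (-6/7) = -2164745088/13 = -166518852.92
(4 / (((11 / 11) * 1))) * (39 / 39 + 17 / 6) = 46 / 3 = 15.33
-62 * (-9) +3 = 561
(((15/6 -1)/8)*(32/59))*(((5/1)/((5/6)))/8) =0.08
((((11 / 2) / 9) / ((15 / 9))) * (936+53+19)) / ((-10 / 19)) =-702.24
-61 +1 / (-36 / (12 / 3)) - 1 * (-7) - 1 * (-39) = -136 / 9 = -15.11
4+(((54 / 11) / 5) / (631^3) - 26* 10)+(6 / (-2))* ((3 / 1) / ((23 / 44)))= -86833427440178 / 317818082615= -273.22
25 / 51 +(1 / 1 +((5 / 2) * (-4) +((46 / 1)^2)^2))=228349822 / 51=4477447.49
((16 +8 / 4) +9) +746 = 773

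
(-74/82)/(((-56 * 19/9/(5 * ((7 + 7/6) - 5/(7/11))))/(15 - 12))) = 21645/610736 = 0.04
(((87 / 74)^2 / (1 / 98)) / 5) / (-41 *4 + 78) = -370881 / 1177340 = -0.32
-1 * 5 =-5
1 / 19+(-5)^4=11876 / 19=625.05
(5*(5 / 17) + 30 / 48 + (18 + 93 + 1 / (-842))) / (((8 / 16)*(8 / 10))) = 32376665 / 114512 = 282.74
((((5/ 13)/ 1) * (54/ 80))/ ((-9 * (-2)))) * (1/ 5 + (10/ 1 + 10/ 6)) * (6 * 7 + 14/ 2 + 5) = 2403/ 260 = 9.24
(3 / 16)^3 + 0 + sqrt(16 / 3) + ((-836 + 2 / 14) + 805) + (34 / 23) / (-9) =-28.71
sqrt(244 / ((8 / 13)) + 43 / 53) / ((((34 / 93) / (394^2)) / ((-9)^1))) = -32483133* sqrt(4464190) / 901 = -76173595.34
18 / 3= 6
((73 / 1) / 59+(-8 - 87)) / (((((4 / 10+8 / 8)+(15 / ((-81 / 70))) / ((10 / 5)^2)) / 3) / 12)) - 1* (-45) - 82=1796.75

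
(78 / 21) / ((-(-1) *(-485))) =-26 / 3395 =-0.01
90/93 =30/31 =0.97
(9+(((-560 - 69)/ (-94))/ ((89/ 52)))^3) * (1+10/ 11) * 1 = 105685849463187/ 805111961357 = 131.27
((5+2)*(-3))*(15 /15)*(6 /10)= -63 /5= -12.60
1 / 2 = 0.50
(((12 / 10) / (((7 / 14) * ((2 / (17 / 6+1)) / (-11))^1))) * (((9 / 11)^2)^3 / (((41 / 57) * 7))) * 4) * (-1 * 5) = 60.29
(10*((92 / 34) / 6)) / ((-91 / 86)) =-19780 / 4641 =-4.26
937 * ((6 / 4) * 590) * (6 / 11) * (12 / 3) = 19901880 / 11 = 1809261.82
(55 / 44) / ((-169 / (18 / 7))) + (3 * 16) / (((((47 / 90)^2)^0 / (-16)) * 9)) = -605831 / 7098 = -85.35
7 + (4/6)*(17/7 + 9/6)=202/21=9.62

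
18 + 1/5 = 91/5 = 18.20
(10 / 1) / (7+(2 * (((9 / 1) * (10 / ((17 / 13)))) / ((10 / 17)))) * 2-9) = 5 / 233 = 0.02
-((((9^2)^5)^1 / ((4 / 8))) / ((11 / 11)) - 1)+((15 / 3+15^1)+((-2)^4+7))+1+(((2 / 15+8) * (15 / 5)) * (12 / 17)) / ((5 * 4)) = -2963766721359 / 425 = -6973568756.14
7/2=3.50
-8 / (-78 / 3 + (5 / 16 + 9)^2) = -2048 / 15545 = -0.13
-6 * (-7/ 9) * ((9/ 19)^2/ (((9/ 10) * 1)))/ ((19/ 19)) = 420/ 361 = 1.16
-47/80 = -0.59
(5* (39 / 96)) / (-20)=-13 / 128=-0.10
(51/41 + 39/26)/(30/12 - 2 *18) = -225/2747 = -0.08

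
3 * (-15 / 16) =-45 / 16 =-2.81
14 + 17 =31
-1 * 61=-61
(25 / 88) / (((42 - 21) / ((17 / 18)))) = 425 / 33264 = 0.01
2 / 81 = 0.02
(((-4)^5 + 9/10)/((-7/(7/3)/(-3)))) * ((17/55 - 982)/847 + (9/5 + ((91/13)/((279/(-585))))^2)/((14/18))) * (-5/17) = 127391106950263/1522118290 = 83693.30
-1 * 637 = -637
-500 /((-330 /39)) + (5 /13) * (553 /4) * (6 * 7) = 655615 /286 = 2292.36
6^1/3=2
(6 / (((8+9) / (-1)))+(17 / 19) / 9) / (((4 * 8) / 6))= -737 / 15504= -0.05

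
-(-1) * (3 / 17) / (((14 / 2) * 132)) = 1 / 5236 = 0.00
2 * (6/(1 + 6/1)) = 12/7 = 1.71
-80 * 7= -560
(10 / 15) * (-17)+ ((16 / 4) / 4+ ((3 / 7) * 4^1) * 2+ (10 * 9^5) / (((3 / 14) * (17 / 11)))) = 636545755 / 357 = 1783041.33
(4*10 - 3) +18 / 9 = 39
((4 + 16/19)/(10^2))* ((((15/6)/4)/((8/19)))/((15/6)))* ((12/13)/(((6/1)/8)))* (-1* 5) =-0.18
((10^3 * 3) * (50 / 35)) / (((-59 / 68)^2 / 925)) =128316000000 / 24367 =5265974.47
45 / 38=1.18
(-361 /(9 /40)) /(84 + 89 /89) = -2888 /153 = -18.88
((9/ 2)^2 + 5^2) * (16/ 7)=724/ 7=103.43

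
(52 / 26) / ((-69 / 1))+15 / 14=1007 / 966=1.04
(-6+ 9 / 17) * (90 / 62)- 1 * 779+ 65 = -721.94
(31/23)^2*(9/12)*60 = 43245/529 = 81.75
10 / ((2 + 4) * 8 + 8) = 5 / 28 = 0.18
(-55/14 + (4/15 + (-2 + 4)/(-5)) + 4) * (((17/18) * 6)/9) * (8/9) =-884/25515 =-0.03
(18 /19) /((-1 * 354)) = -3 /1121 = -0.00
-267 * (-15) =4005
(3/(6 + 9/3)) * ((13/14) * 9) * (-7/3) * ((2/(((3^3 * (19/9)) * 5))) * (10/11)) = -26/627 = -0.04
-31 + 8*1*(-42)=-367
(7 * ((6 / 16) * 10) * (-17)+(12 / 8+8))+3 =-1735 / 4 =-433.75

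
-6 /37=-0.16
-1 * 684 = -684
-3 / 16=-0.19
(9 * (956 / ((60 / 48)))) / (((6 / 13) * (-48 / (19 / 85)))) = -59033 / 850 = -69.45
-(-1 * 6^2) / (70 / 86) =1548 / 35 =44.23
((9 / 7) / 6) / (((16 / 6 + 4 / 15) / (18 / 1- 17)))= 0.07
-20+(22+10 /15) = 8 /3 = 2.67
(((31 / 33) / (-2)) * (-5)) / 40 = 31 / 528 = 0.06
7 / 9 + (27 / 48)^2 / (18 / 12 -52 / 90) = 107173 / 95616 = 1.12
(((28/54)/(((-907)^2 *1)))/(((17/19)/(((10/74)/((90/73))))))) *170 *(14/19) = 0.00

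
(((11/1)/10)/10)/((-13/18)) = -99/650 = -0.15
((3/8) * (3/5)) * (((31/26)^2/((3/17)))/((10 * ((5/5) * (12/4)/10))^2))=16337/81120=0.20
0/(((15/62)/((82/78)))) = 0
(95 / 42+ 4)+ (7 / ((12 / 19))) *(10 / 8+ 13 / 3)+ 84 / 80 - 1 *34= 177377 / 5040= 35.19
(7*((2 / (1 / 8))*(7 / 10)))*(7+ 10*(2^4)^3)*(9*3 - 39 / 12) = 76280554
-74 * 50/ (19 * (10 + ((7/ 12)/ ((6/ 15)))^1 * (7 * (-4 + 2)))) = 1776/ 95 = 18.69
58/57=1.02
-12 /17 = -0.71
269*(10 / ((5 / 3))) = 1614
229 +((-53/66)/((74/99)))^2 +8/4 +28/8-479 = -5330247/21904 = -243.35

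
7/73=0.10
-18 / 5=-3.60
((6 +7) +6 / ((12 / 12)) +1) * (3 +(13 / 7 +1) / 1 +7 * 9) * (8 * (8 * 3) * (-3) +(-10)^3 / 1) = -15192640 / 7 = -2170377.14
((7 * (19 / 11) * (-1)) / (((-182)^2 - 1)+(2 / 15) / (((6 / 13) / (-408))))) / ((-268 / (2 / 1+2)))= 1995 / 364871749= 0.00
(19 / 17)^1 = 19 / 17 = 1.12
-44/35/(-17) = 44/595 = 0.07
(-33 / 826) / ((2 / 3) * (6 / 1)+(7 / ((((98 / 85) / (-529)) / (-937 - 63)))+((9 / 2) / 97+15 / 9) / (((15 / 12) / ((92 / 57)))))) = -2736855 / 220021589770288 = -0.00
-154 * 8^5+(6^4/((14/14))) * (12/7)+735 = -35303207/7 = -5043315.29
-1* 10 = -10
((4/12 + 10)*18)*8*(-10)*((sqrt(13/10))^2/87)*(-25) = 161200/29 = 5558.62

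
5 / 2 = 2.50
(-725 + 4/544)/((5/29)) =-2859371/680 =-4204.96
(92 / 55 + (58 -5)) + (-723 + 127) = -541.33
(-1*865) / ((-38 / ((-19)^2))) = 16435 / 2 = 8217.50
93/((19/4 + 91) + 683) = 0.12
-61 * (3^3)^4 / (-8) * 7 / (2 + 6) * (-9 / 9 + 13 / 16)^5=-55142849601 / 67108864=-821.69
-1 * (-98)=98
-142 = -142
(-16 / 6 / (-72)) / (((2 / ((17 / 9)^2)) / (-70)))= -4.63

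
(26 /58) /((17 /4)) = 52 /493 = 0.11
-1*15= -15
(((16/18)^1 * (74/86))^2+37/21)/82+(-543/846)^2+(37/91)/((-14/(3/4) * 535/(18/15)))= 10182298848567778/23113447157229975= 0.44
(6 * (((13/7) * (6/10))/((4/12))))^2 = 492804/1225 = 402.29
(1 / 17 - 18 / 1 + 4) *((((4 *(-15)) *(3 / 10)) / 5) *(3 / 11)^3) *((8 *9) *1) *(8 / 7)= 66344832 / 791945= 83.77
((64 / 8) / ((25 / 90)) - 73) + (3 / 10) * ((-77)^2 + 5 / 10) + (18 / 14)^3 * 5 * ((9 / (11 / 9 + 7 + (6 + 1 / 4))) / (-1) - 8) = 5872276379 / 3574060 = 1643.03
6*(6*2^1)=72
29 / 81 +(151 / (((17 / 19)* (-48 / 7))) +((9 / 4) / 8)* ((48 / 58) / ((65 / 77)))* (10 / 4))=-195725515 / 8306064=-23.56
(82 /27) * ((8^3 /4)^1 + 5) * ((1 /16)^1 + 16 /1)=1401421 /216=6488.06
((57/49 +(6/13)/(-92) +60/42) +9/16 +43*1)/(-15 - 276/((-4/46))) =10818139/740520144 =0.01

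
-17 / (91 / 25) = -425 / 91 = -4.67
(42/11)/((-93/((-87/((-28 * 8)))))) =-87/5456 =-0.02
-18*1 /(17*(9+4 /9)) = -162 /1445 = -0.11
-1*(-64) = 64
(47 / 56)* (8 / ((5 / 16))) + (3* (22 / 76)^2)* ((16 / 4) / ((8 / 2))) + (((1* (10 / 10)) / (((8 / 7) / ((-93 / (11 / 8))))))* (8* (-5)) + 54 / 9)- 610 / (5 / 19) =42812843 / 555940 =77.01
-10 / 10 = -1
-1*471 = -471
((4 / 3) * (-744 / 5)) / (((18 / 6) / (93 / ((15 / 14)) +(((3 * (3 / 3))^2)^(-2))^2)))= -2824699168 / 492075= -5740.38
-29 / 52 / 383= -0.00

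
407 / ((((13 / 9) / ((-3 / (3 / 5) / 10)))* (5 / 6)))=-10989 / 65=-169.06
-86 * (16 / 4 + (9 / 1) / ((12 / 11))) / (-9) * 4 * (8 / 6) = 16856 / 27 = 624.30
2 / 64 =1 / 32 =0.03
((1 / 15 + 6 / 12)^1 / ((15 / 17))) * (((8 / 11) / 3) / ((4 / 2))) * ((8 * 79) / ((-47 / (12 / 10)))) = -730592 / 581625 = -1.26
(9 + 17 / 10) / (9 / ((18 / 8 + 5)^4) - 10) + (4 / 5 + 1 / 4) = -719377 / 35352530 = -0.02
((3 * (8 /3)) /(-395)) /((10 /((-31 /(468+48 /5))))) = 31 /235815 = 0.00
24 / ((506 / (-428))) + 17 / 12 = -18.88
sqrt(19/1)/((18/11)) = 11 * sqrt(19)/18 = 2.66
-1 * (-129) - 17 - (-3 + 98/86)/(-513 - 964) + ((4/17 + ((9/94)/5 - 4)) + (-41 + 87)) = 78276223723/507452890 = 154.25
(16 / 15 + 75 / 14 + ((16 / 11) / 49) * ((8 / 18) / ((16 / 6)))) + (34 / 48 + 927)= 60419987 / 64680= 934.14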